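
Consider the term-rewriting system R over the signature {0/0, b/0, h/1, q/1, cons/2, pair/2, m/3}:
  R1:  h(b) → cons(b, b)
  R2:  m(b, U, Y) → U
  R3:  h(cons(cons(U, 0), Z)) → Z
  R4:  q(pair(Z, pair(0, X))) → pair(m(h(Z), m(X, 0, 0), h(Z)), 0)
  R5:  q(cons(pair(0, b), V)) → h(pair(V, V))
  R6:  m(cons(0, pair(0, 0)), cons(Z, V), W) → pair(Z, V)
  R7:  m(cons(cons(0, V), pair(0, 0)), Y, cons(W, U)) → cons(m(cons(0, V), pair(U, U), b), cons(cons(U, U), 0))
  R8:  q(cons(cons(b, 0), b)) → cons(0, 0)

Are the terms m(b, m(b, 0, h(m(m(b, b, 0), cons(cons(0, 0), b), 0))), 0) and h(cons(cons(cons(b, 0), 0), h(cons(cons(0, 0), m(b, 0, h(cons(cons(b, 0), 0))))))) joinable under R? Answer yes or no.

yes — NF(t₁) = 0, NF(t₂) = 0

Reduce t₁ = m(b, m(b, 0, h(m(m(b, b, 0), cons(cons(0, 0), b), 0))), 0):
1. m(b, m(b, 0, h(m(m(b, b, 0), cons(cons(0, 0), b), 0))), 0)  →  m(b, 0, h(m(m(b, b, 0), cons(cons(0, 0), b), 0)))   [R2 at ε]
2. m(b, 0, h(m(m(b, b, 0), cons(cons(0, 0), b), 0)))  →  0   [R2 at ε]

Reduce t₂ = h(cons(cons(cons(b, 0), 0), h(cons(cons(0, 0), m(b, 0, h(cons(cons(b, 0), 0))))))):
1. h(cons(cons(cons(b, 0), 0), h(cons(cons(0, 0), m(b, 0, h(cons(cons(b, 0), 0)))))))  →  h(cons(cons(0, 0), m(b, 0, h(cons(cons(b, 0), 0)))))   [R3 at ε]
2. h(cons(cons(0, 0), m(b, 0, h(cons(cons(b, 0), 0)))))  →  m(b, 0, h(cons(cons(b, 0), 0)))   [R3 at ε]
3. m(b, 0, h(cons(cons(b, 0), 0)))  →  0   [R2 at ε]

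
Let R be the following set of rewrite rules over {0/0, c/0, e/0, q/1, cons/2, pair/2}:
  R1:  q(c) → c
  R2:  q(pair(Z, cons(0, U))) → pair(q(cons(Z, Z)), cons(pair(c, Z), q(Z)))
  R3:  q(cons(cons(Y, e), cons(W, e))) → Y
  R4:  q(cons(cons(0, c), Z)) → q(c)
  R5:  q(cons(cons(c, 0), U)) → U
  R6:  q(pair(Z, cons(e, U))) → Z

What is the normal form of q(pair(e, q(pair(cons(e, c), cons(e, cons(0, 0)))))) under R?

1. q(pair(e, q(pair(cons(e, c), cons(e, cons(0, 0))))))  →  q(pair(e, cons(e, c)))   [R6 at 1.2]
2. q(pair(e, cons(e, c)))  →  e   [R6 at ε]

e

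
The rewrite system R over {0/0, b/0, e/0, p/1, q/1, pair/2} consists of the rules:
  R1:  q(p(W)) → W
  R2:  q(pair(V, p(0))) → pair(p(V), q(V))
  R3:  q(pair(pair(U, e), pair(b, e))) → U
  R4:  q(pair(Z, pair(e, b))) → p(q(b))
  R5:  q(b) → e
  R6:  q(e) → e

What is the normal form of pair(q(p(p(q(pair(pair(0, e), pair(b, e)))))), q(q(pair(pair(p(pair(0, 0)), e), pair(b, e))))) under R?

1. pair(q(p(p(q(pair(pair(0, e), pair(b, e)))))), q(q(pair(pair(p(pair(0, 0)), e), pair(b, e)))))  →  pair(p(q(pair(pair(0, e), pair(b, e)))), q(q(pair(pair(p(pair(0, 0)), e), pair(b, e)))))   [R1 at 1]
2. pair(p(q(pair(pair(0, e), pair(b, e)))), q(q(pair(pair(p(pair(0, 0)), e), pair(b, e)))))  →  pair(p(0), q(q(pair(pair(p(pair(0, 0)), e), pair(b, e)))))   [R3 at 1.1]
3. pair(p(0), q(q(pair(pair(p(pair(0, 0)), e), pair(b, e)))))  →  pair(p(0), q(p(pair(0, 0))))   [R3 at 2.1]
4. pair(p(0), q(p(pair(0, 0))))  →  pair(p(0), pair(0, 0))   [R1 at 2]

pair(p(0), pair(0, 0))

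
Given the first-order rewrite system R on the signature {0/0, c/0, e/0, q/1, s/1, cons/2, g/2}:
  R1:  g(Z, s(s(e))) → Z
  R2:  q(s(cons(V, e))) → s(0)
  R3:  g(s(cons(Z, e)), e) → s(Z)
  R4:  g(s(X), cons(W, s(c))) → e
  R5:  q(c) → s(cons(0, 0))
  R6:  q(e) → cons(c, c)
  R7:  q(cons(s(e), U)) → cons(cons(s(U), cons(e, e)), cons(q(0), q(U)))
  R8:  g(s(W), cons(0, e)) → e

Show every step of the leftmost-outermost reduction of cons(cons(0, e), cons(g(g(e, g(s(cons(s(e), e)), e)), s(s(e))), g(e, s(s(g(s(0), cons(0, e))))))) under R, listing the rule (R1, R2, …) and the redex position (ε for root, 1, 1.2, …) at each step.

cons(cons(0, e), cons(e, e))

1. cons(cons(0, e), cons(g(g(e, g(s(cons(s(e), e)), e)), s(s(e))), g(e, s(s(g(s(0), cons(0, e)))))))  →  cons(cons(0, e), cons(g(e, g(s(cons(s(e), e)), e)), g(e, s(s(g(s(0), cons(0, e)))))))   [R1 at 2.1]
2. cons(cons(0, e), cons(g(e, g(s(cons(s(e), e)), e)), g(e, s(s(g(s(0), cons(0, e)))))))  →  cons(cons(0, e), cons(g(e, s(s(e))), g(e, s(s(g(s(0), cons(0, e)))))))   [R3 at 2.1.2]
3. cons(cons(0, e), cons(g(e, s(s(e))), g(e, s(s(g(s(0), cons(0, e)))))))  →  cons(cons(0, e), cons(e, g(e, s(s(g(s(0), cons(0, e)))))))   [R1 at 2.1]
4. cons(cons(0, e), cons(e, g(e, s(s(g(s(0), cons(0, e)))))))  →  cons(cons(0, e), cons(e, g(e, s(s(e)))))   [R8 at 2.2.2.1.1]
5. cons(cons(0, e), cons(e, g(e, s(s(e)))))  →  cons(cons(0, e), cons(e, e))   [R1 at 2.2]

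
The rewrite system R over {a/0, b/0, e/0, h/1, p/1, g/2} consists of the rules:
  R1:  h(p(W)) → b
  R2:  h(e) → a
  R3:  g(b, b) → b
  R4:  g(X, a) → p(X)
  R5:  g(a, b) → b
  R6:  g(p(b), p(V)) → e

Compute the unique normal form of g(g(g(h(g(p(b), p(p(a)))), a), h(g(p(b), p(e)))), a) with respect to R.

1. g(g(g(h(g(p(b), p(p(a)))), a), h(g(p(b), p(e)))), a)  →  p(g(g(h(g(p(b), p(p(a)))), a), h(g(p(b), p(e)))))   [R4 at ε]
2. p(g(g(h(g(p(b), p(p(a)))), a), h(g(p(b), p(e)))))  →  p(g(p(h(g(p(b), p(p(a))))), h(g(p(b), p(e)))))   [R4 at 1.1]
3. p(g(p(h(g(p(b), p(p(a))))), h(g(p(b), p(e)))))  →  p(g(p(h(e)), h(g(p(b), p(e)))))   [R6 at 1.1.1.1]
4. p(g(p(h(e)), h(g(p(b), p(e)))))  →  p(g(p(a), h(g(p(b), p(e)))))   [R2 at 1.1.1]
5. p(g(p(a), h(g(p(b), p(e)))))  →  p(g(p(a), h(e)))   [R6 at 1.2.1]
6. p(g(p(a), h(e)))  →  p(g(p(a), a))   [R2 at 1.2]
7. p(g(p(a), a))  →  p(p(p(a)))   [R4 at 1]

p(p(p(a)))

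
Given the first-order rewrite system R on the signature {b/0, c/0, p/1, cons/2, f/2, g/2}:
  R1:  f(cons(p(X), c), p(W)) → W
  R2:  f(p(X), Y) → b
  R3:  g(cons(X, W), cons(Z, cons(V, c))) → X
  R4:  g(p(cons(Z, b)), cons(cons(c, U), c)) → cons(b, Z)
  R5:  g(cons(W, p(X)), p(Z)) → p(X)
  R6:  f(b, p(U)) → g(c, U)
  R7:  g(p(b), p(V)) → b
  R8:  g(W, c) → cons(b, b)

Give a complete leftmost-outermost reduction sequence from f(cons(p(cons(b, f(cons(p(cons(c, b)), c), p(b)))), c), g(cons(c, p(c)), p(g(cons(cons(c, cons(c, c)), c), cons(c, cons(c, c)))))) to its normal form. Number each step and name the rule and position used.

1. f(cons(p(cons(b, f(cons(p(cons(c, b)), c), p(b)))), c), g(cons(c, p(c)), p(g(cons(cons(c, cons(c, c)), c), cons(c, cons(c, c))))))  →  f(cons(p(cons(b, b)), c), g(cons(c, p(c)), p(g(cons(cons(c, cons(c, c)), c), cons(c, cons(c, c))))))   [R1 at 1.1.1.2]
2. f(cons(p(cons(b, b)), c), g(cons(c, p(c)), p(g(cons(cons(c, cons(c, c)), c), cons(c, cons(c, c))))))  →  f(cons(p(cons(b, b)), c), p(c))   [R5 at 2]
3. f(cons(p(cons(b, b)), c), p(c))  →  c   [R1 at ε]

c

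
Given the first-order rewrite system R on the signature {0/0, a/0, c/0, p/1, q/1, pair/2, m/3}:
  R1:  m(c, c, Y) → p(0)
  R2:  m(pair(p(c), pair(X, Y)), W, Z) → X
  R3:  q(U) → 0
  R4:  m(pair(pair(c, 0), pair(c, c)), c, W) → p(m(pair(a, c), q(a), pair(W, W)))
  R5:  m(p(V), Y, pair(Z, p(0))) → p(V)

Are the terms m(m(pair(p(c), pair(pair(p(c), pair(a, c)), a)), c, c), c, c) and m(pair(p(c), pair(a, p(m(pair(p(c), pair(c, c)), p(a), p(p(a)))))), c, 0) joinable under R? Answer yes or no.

yes — NF(t₁) = a, NF(t₂) = a

Reduce t₁ = m(m(pair(p(c), pair(pair(p(c), pair(a, c)), a)), c, c), c, c):
1. m(m(pair(p(c), pair(pair(p(c), pair(a, c)), a)), c, c), c, c)  →  m(pair(p(c), pair(a, c)), c, c)   [R2 at 1]
2. m(pair(p(c), pair(a, c)), c, c)  →  a   [R2 at ε]

Reduce t₂ = m(pair(p(c), pair(a, p(m(pair(p(c), pair(c, c)), p(a), p(p(a)))))), c, 0):
1. m(pair(p(c), pair(a, p(m(pair(p(c), pair(c, c)), p(a), p(p(a)))))), c, 0)  →  a   [R2 at ε]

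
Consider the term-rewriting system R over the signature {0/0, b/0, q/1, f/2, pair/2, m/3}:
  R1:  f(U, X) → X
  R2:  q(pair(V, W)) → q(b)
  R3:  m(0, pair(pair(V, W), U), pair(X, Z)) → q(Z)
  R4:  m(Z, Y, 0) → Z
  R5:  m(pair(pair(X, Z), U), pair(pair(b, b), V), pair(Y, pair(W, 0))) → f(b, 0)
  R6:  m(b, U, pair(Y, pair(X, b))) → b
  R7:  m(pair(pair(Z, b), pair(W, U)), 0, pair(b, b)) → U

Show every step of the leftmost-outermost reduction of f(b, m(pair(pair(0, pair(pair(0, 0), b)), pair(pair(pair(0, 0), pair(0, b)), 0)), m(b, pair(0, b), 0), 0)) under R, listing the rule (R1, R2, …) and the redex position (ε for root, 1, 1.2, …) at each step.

pair(pair(0, pair(pair(0, 0), b)), pair(pair(pair(0, 0), pair(0, b)), 0))

1. f(b, m(pair(pair(0, pair(pair(0, 0), b)), pair(pair(pair(0, 0), pair(0, b)), 0)), m(b, pair(0, b), 0), 0))  →  m(pair(pair(0, pair(pair(0, 0), b)), pair(pair(pair(0, 0), pair(0, b)), 0)), m(b, pair(0, b), 0), 0)   [R1 at ε]
2. m(pair(pair(0, pair(pair(0, 0), b)), pair(pair(pair(0, 0), pair(0, b)), 0)), m(b, pair(0, b), 0), 0)  →  pair(pair(0, pair(pair(0, 0), b)), pair(pair(pair(0, 0), pair(0, b)), 0))   [R4 at ε]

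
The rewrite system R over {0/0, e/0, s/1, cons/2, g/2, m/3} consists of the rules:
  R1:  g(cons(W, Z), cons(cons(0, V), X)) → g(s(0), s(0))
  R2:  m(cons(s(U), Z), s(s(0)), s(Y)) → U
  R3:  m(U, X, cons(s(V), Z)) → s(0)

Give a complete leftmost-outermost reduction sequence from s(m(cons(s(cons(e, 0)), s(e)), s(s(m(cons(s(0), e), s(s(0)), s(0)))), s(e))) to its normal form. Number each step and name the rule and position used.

1. s(m(cons(s(cons(e, 0)), s(e)), s(s(m(cons(s(0), e), s(s(0)), s(0)))), s(e)))  →  s(m(cons(s(cons(e, 0)), s(e)), s(s(0)), s(e)))   [R2 at 1.2.1.1]
2. s(m(cons(s(cons(e, 0)), s(e)), s(s(0)), s(e)))  →  s(cons(e, 0))   [R2 at 1]

s(cons(e, 0))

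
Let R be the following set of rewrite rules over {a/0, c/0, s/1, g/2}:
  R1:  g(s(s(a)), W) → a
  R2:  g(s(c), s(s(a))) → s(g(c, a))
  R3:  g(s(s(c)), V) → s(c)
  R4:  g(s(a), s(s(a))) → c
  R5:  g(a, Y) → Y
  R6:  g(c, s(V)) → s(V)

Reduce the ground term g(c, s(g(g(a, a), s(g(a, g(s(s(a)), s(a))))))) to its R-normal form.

s(s(a))

1. g(c, s(g(g(a, a), s(g(a, g(s(s(a)), s(a)))))))  →  s(g(g(a, a), s(g(a, g(s(s(a)), s(a))))))   [R6 at ε]
2. s(g(g(a, a), s(g(a, g(s(s(a)), s(a))))))  →  s(g(a, s(g(a, g(s(s(a)), s(a))))))   [R5 at 1.1]
3. s(g(a, s(g(a, g(s(s(a)), s(a))))))  →  s(s(g(a, g(s(s(a)), s(a)))))   [R5 at 1]
4. s(s(g(a, g(s(s(a)), s(a)))))  →  s(s(g(s(s(a)), s(a))))   [R5 at 1.1]
5. s(s(g(s(s(a)), s(a))))  →  s(s(a))   [R1 at 1.1]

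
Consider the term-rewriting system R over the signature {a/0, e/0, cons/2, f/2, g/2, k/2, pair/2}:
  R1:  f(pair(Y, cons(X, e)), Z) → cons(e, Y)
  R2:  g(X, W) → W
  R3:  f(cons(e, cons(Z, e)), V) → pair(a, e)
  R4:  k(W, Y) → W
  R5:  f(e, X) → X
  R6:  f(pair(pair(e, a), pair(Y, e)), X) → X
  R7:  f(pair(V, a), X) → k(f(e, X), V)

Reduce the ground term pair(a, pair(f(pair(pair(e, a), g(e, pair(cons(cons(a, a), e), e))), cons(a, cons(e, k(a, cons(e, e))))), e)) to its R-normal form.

pair(a, pair(cons(a, cons(e, a)), e))

1. pair(a, pair(f(pair(pair(e, a), g(e, pair(cons(cons(a, a), e), e))), cons(a, cons(e, k(a, cons(e, e))))), e))  →  pair(a, pair(f(pair(pair(e, a), pair(cons(cons(a, a), e), e)), cons(a, cons(e, k(a, cons(e, e))))), e))   [R2 at 2.1.1.2]
2. pair(a, pair(f(pair(pair(e, a), pair(cons(cons(a, a), e), e)), cons(a, cons(e, k(a, cons(e, e))))), e))  →  pair(a, pair(cons(a, cons(e, k(a, cons(e, e)))), e))   [R6 at 2.1]
3. pair(a, pair(cons(a, cons(e, k(a, cons(e, e)))), e))  →  pair(a, pair(cons(a, cons(e, a)), e))   [R4 at 2.1.2.2]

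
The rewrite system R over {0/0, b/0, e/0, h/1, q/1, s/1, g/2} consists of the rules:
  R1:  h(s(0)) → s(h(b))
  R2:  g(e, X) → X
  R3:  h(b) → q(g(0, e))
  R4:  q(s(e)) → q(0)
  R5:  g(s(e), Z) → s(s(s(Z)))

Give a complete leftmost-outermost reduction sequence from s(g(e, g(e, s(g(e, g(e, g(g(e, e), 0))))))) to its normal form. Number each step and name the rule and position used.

1. s(g(e, g(e, s(g(e, g(e, g(g(e, e), 0)))))))  →  s(g(e, s(g(e, g(e, g(g(e, e), 0))))))   [R2 at 1]
2. s(g(e, s(g(e, g(e, g(g(e, e), 0))))))  →  s(s(g(e, g(e, g(g(e, e), 0)))))   [R2 at 1]
3. s(s(g(e, g(e, g(g(e, e), 0)))))  →  s(s(g(e, g(g(e, e), 0))))   [R2 at 1.1]
4. s(s(g(e, g(g(e, e), 0))))  →  s(s(g(g(e, e), 0)))   [R2 at 1.1]
5. s(s(g(g(e, e), 0)))  →  s(s(g(e, 0)))   [R2 at 1.1.1]
6. s(s(g(e, 0)))  →  s(s(0))   [R2 at 1.1]

s(s(0))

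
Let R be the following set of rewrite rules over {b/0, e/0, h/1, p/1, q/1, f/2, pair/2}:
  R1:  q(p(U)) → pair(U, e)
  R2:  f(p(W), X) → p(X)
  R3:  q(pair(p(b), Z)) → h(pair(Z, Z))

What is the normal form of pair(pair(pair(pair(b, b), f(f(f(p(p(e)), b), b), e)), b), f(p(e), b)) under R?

pair(pair(pair(pair(b, b), p(e)), b), p(b))

1. pair(pair(pair(pair(b, b), f(f(f(p(p(e)), b), b), e)), b), f(p(e), b))  →  pair(pair(pair(pair(b, b), f(f(p(b), b), e)), b), f(p(e), b))   [R2 at 1.1.2.1.1]
2. pair(pair(pair(pair(b, b), f(f(p(b), b), e)), b), f(p(e), b))  →  pair(pair(pair(pair(b, b), f(p(b), e)), b), f(p(e), b))   [R2 at 1.1.2.1]
3. pair(pair(pair(pair(b, b), f(p(b), e)), b), f(p(e), b))  →  pair(pair(pair(pair(b, b), p(e)), b), f(p(e), b))   [R2 at 1.1.2]
4. pair(pair(pair(pair(b, b), p(e)), b), f(p(e), b))  →  pair(pair(pair(pair(b, b), p(e)), b), p(b))   [R2 at 2]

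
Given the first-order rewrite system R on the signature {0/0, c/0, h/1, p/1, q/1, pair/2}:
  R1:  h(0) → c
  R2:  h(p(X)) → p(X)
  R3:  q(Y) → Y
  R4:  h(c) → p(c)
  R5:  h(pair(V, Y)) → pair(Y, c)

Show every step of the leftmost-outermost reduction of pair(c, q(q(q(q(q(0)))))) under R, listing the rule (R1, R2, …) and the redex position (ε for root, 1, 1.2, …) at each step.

1. pair(c, q(q(q(q(q(0))))))  →  pair(c, q(q(q(q(0)))))   [R3 at 2]
2. pair(c, q(q(q(q(0)))))  →  pair(c, q(q(q(0))))   [R3 at 2]
3. pair(c, q(q(q(0))))  →  pair(c, q(q(0)))   [R3 at 2]
4. pair(c, q(q(0)))  →  pair(c, q(0))   [R3 at 2]
5. pair(c, q(0))  →  pair(c, 0)   [R3 at 2]

pair(c, 0)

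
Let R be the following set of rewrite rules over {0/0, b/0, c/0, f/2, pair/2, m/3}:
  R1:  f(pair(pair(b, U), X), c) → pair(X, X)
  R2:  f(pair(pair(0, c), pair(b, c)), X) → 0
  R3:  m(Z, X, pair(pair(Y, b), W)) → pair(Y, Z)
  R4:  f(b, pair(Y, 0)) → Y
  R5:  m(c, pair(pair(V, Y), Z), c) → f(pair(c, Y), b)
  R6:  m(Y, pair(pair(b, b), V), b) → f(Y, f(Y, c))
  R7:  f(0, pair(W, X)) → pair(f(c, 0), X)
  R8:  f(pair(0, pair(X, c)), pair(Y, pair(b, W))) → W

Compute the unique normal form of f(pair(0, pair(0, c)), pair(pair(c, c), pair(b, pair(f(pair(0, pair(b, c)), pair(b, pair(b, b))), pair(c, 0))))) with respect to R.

pair(b, pair(c, 0))

1. f(pair(0, pair(0, c)), pair(pair(c, c), pair(b, pair(f(pair(0, pair(b, c)), pair(b, pair(b, b))), pair(c, 0)))))  →  pair(f(pair(0, pair(b, c)), pair(b, pair(b, b))), pair(c, 0))   [R8 at ε]
2. pair(f(pair(0, pair(b, c)), pair(b, pair(b, b))), pair(c, 0))  →  pair(b, pair(c, 0))   [R8 at 1]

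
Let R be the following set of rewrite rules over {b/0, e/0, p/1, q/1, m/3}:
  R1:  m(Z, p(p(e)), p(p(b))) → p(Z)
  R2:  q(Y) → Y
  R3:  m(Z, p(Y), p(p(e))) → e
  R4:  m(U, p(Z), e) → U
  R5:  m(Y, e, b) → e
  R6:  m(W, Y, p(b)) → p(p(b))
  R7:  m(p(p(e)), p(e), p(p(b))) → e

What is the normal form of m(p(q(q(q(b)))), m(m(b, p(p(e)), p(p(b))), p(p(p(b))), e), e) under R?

1. m(p(q(q(q(b)))), m(m(b, p(p(e)), p(p(b))), p(p(p(b))), e), e)  →  m(p(q(q(b))), m(m(b, p(p(e)), p(p(b))), p(p(p(b))), e), e)   [R2 at 1.1]
2. m(p(q(q(b))), m(m(b, p(p(e)), p(p(b))), p(p(p(b))), e), e)  →  m(p(q(b)), m(m(b, p(p(e)), p(p(b))), p(p(p(b))), e), e)   [R2 at 1.1]
3. m(p(q(b)), m(m(b, p(p(e)), p(p(b))), p(p(p(b))), e), e)  →  m(p(b), m(m(b, p(p(e)), p(p(b))), p(p(p(b))), e), e)   [R2 at 1.1]
4. m(p(b), m(m(b, p(p(e)), p(p(b))), p(p(p(b))), e), e)  →  m(p(b), m(b, p(p(e)), p(p(b))), e)   [R4 at 2]
5. m(p(b), m(b, p(p(e)), p(p(b))), e)  →  m(p(b), p(b), e)   [R1 at 2]
6. m(p(b), p(b), e)  →  p(b)   [R4 at ε]

p(b)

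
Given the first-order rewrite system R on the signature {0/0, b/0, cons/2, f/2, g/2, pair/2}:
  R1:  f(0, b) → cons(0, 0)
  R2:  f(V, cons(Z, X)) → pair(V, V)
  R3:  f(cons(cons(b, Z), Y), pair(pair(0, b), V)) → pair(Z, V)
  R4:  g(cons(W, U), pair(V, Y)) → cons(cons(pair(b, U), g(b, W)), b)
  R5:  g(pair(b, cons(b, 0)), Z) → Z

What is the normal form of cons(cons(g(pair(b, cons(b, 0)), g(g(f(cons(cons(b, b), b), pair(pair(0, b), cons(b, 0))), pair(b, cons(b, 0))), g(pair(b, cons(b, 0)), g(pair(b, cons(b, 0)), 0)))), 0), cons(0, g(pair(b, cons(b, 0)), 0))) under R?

cons(cons(0, 0), cons(0, 0))

1. cons(cons(g(pair(b, cons(b, 0)), g(g(f(cons(cons(b, b), b), pair(pair(0, b), cons(b, 0))), pair(b, cons(b, 0))), g(pair(b, cons(b, 0)), g(pair(b, cons(b, 0)), 0)))), 0), cons(0, g(pair(b, cons(b, 0)), 0)))  →  cons(cons(g(g(f(cons(cons(b, b), b), pair(pair(0, b), cons(b, 0))), pair(b, cons(b, 0))), g(pair(b, cons(b, 0)), g(pair(b, cons(b, 0)), 0))), 0), cons(0, g(pair(b, cons(b, 0)), 0)))   [R5 at 1.1]
2. cons(cons(g(g(f(cons(cons(b, b), b), pair(pair(0, b), cons(b, 0))), pair(b, cons(b, 0))), g(pair(b, cons(b, 0)), g(pair(b, cons(b, 0)), 0))), 0), cons(0, g(pair(b, cons(b, 0)), 0)))  →  cons(cons(g(g(pair(b, cons(b, 0)), pair(b, cons(b, 0))), g(pair(b, cons(b, 0)), g(pair(b, cons(b, 0)), 0))), 0), cons(0, g(pair(b, cons(b, 0)), 0)))   [R3 at 1.1.1.1]
3. cons(cons(g(g(pair(b, cons(b, 0)), pair(b, cons(b, 0))), g(pair(b, cons(b, 0)), g(pair(b, cons(b, 0)), 0))), 0), cons(0, g(pair(b, cons(b, 0)), 0)))  →  cons(cons(g(pair(b, cons(b, 0)), g(pair(b, cons(b, 0)), g(pair(b, cons(b, 0)), 0))), 0), cons(0, g(pair(b, cons(b, 0)), 0)))   [R5 at 1.1.1]
4. cons(cons(g(pair(b, cons(b, 0)), g(pair(b, cons(b, 0)), g(pair(b, cons(b, 0)), 0))), 0), cons(0, g(pair(b, cons(b, 0)), 0)))  →  cons(cons(g(pair(b, cons(b, 0)), g(pair(b, cons(b, 0)), 0)), 0), cons(0, g(pair(b, cons(b, 0)), 0)))   [R5 at 1.1]
5. cons(cons(g(pair(b, cons(b, 0)), g(pair(b, cons(b, 0)), 0)), 0), cons(0, g(pair(b, cons(b, 0)), 0)))  →  cons(cons(g(pair(b, cons(b, 0)), 0), 0), cons(0, g(pair(b, cons(b, 0)), 0)))   [R5 at 1.1]
6. cons(cons(g(pair(b, cons(b, 0)), 0), 0), cons(0, g(pair(b, cons(b, 0)), 0)))  →  cons(cons(0, 0), cons(0, g(pair(b, cons(b, 0)), 0)))   [R5 at 1.1]
7. cons(cons(0, 0), cons(0, g(pair(b, cons(b, 0)), 0)))  →  cons(cons(0, 0), cons(0, 0))   [R5 at 2.2]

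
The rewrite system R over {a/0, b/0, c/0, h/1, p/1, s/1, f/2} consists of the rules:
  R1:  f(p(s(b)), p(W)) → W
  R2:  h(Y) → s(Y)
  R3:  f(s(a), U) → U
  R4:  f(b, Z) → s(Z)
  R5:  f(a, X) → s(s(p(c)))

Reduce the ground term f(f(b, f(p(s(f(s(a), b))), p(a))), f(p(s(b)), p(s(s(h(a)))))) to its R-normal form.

s(s(s(a)))

1. f(f(b, f(p(s(f(s(a), b))), p(a))), f(p(s(b)), p(s(s(h(a))))))  →  f(s(f(p(s(f(s(a), b))), p(a))), f(p(s(b)), p(s(s(h(a))))))   [R4 at 1]
2. f(s(f(p(s(f(s(a), b))), p(a))), f(p(s(b)), p(s(s(h(a))))))  →  f(s(f(p(s(b)), p(a))), f(p(s(b)), p(s(s(h(a))))))   [R3 at 1.1.1.1.1]
3. f(s(f(p(s(b)), p(a))), f(p(s(b)), p(s(s(h(a))))))  →  f(s(a), f(p(s(b)), p(s(s(h(a))))))   [R1 at 1.1]
4. f(s(a), f(p(s(b)), p(s(s(h(a))))))  →  f(p(s(b)), p(s(s(h(a)))))   [R3 at ε]
5. f(p(s(b)), p(s(s(h(a)))))  →  s(s(h(a)))   [R1 at ε]
6. s(s(h(a)))  →  s(s(s(a)))   [R2 at 1.1]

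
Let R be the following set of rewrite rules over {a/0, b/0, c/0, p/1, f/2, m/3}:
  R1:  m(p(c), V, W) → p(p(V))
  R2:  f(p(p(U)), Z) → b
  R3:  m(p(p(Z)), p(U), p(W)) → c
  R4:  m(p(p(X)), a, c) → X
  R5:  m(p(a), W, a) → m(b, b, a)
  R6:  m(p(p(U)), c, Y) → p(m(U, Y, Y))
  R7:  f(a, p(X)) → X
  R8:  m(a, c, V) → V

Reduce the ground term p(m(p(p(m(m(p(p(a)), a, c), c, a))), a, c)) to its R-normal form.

p(a)

1. p(m(p(p(m(m(p(p(a)), a, c), c, a))), a, c))  →  p(m(m(p(p(a)), a, c), c, a))   [R4 at 1]
2. p(m(m(p(p(a)), a, c), c, a))  →  p(m(a, c, a))   [R4 at 1.1]
3. p(m(a, c, a))  →  p(a)   [R8 at 1]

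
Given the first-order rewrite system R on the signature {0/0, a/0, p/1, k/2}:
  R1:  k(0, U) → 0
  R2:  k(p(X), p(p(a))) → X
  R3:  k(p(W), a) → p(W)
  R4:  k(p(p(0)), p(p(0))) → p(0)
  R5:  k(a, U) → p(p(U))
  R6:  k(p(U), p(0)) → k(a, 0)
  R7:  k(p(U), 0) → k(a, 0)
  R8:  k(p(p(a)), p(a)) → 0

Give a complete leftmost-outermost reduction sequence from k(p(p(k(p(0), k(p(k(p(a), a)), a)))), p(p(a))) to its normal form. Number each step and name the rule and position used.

1. k(p(p(k(p(0), k(p(k(p(a), a)), a)))), p(p(a)))  →  p(k(p(0), k(p(k(p(a), a)), a)))   [R2 at ε]
2. p(k(p(0), k(p(k(p(a), a)), a)))  →  p(k(p(0), p(k(p(a), a))))   [R3 at 1.2]
3. p(k(p(0), p(k(p(a), a))))  →  p(k(p(0), p(p(a))))   [R3 at 1.2.1]
4. p(k(p(0), p(p(a))))  →  p(0)   [R2 at 1]

p(0)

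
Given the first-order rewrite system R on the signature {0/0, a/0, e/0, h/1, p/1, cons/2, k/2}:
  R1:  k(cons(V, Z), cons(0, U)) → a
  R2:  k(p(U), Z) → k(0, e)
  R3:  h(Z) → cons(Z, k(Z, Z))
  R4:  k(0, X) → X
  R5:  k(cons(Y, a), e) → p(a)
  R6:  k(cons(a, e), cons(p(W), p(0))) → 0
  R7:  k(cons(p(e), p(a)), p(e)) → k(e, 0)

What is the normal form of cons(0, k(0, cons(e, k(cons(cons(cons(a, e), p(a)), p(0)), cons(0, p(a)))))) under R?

1. cons(0, k(0, cons(e, k(cons(cons(cons(a, e), p(a)), p(0)), cons(0, p(a))))))  →  cons(0, cons(e, k(cons(cons(cons(a, e), p(a)), p(0)), cons(0, p(a)))))   [R4 at 2]
2. cons(0, cons(e, k(cons(cons(cons(a, e), p(a)), p(0)), cons(0, p(a)))))  →  cons(0, cons(e, a))   [R1 at 2.2]

cons(0, cons(e, a))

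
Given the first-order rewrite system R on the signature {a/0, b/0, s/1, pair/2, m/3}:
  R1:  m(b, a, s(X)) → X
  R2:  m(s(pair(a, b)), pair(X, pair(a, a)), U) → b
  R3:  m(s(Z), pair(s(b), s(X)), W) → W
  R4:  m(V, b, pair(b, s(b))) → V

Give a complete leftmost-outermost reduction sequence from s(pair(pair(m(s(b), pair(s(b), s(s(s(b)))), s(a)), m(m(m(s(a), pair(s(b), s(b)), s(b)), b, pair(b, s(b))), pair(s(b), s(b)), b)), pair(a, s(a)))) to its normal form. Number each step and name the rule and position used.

1. s(pair(pair(m(s(b), pair(s(b), s(s(s(b)))), s(a)), m(m(m(s(a), pair(s(b), s(b)), s(b)), b, pair(b, s(b))), pair(s(b), s(b)), b)), pair(a, s(a))))  →  s(pair(pair(s(a), m(m(m(s(a), pair(s(b), s(b)), s(b)), b, pair(b, s(b))), pair(s(b), s(b)), b)), pair(a, s(a))))   [R3 at 1.1.1]
2. s(pair(pair(s(a), m(m(m(s(a), pair(s(b), s(b)), s(b)), b, pair(b, s(b))), pair(s(b), s(b)), b)), pair(a, s(a))))  →  s(pair(pair(s(a), m(m(s(a), pair(s(b), s(b)), s(b)), pair(s(b), s(b)), b)), pair(a, s(a))))   [R4 at 1.1.2.1]
3. s(pair(pair(s(a), m(m(s(a), pair(s(b), s(b)), s(b)), pair(s(b), s(b)), b)), pair(a, s(a))))  →  s(pair(pair(s(a), m(s(b), pair(s(b), s(b)), b)), pair(a, s(a))))   [R3 at 1.1.2.1]
4. s(pair(pair(s(a), m(s(b), pair(s(b), s(b)), b)), pair(a, s(a))))  →  s(pair(pair(s(a), b), pair(a, s(a))))   [R3 at 1.1.2]

s(pair(pair(s(a), b), pair(a, s(a))))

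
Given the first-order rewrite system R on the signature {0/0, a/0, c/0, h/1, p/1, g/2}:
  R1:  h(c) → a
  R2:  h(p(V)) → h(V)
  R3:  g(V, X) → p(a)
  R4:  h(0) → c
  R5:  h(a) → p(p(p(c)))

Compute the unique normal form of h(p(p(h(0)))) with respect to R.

1. h(p(p(h(0))))  →  h(p(h(0)))   [R2 at ε]
2. h(p(h(0)))  →  h(h(0))   [R2 at ε]
3. h(h(0))  →  h(c)   [R4 at 1]
4. h(c)  →  a   [R1 at ε]

a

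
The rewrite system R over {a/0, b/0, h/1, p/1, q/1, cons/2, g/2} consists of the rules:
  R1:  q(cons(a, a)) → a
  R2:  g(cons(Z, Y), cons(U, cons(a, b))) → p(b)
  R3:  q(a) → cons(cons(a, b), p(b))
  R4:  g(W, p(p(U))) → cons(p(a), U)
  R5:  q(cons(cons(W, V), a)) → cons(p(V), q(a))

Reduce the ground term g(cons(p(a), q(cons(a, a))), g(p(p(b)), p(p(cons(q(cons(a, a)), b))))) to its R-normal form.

1. g(cons(p(a), q(cons(a, a))), g(p(p(b)), p(p(cons(q(cons(a, a)), b)))))  →  g(cons(p(a), a), g(p(p(b)), p(p(cons(q(cons(a, a)), b)))))   [R1 at 1.2]
2. g(cons(p(a), a), g(p(p(b)), p(p(cons(q(cons(a, a)), b)))))  →  g(cons(p(a), a), cons(p(a), cons(q(cons(a, a)), b)))   [R4 at 2]
3. g(cons(p(a), a), cons(p(a), cons(q(cons(a, a)), b)))  →  g(cons(p(a), a), cons(p(a), cons(a, b)))   [R1 at 2.2.1]
4. g(cons(p(a), a), cons(p(a), cons(a, b)))  →  p(b)   [R2 at ε]

p(b)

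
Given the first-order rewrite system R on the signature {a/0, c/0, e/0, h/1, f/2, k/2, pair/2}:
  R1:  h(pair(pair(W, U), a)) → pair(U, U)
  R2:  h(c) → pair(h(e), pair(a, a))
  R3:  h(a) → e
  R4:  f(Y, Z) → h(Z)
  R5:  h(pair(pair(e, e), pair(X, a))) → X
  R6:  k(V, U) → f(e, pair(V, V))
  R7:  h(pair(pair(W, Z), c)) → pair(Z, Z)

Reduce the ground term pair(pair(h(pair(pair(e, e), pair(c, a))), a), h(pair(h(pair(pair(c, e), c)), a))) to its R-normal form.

1. pair(pair(h(pair(pair(e, e), pair(c, a))), a), h(pair(h(pair(pair(c, e), c)), a)))  →  pair(pair(c, a), h(pair(h(pair(pair(c, e), c)), a)))   [R5 at 1.1]
2. pair(pair(c, a), h(pair(h(pair(pair(c, e), c)), a)))  →  pair(pair(c, a), h(pair(pair(e, e), a)))   [R7 at 2.1.1]
3. pair(pair(c, a), h(pair(pair(e, e), a)))  →  pair(pair(c, a), pair(e, e))   [R1 at 2]

pair(pair(c, a), pair(e, e))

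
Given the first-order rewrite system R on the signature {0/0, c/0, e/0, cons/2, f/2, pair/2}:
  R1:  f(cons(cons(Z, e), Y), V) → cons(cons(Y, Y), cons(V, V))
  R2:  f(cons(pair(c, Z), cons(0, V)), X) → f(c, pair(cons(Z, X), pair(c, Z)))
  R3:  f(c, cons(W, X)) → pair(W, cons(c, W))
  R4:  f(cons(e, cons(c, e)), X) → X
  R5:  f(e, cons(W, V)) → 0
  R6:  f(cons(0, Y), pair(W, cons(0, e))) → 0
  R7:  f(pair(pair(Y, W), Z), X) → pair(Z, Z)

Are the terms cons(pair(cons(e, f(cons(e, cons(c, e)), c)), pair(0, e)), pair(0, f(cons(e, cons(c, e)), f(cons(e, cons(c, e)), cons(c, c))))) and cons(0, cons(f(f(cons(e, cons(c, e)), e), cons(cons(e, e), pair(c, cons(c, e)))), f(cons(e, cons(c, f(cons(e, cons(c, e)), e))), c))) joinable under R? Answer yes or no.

Reduce t₁ = cons(pair(cons(e, f(cons(e, cons(c, e)), c)), pair(0, e)), pair(0, f(cons(e, cons(c, e)), f(cons(e, cons(c, e)), cons(c, c))))):
1. cons(pair(cons(e, f(cons(e, cons(c, e)), c)), pair(0, e)), pair(0, f(cons(e, cons(c, e)), f(cons(e, cons(c, e)), cons(c, c)))))  →  cons(pair(cons(e, c), pair(0, e)), pair(0, f(cons(e, cons(c, e)), f(cons(e, cons(c, e)), cons(c, c)))))   [R4 at 1.1.2]
2. cons(pair(cons(e, c), pair(0, e)), pair(0, f(cons(e, cons(c, e)), f(cons(e, cons(c, e)), cons(c, c)))))  →  cons(pair(cons(e, c), pair(0, e)), pair(0, f(cons(e, cons(c, e)), cons(c, c))))   [R4 at 2.2]
3. cons(pair(cons(e, c), pair(0, e)), pair(0, f(cons(e, cons(c, e)), cons(c, c))))  →  cons(pair(cons(e, c), pair(0, e)), pair(0, cons(c, c)))   [R4 at 2.2]

Reduce t₂ = cons(0, cons(f(f(cons(e, cons(c, e)), e), cons(cons(e, e), pair(c, cons(c, e)))), f(cons(e, cons(c, f(cons(e, cons(c, e)), e))), c))):
1. cons(0, cons(f(f(cons(e, cons(c, e)), e), cons(cons(e, e), pair(c, cons(c, e)))), f(cons(e, cons(c, f(cons(e, cons(c, e)), e))), c)))  →  cons(0, cons(f(e, cons(cons(e, e), pair(c, cons(c, e)))), f(cons(e, cons(c, f(cons(e, cons(c, e)), e))), c)))   [R4 at 2.1.1]
2. cons(0, cons(f(e, cons(cons(e, e), pair(c, cons(c, e)))), f(cons(e, cons(c, f(cons(e, cons(c, e)), e))), c)))  →  cons(0, cons(0, f(cons(e, cons(c, f(cons(e, cons(c, e)), e))), c)))   [R5 at 2.1]
3. cons(0, cons(0, f(cons(e, cons(c, f(cons(e, cons(c, e)), e))), c)))  →  cons(0, cons(0, f(cons(e, cons(c, e)), c)))   [R4 at 2.2.1.2.2]
4. cons(0, cons(0, f(cons(e, cons(c, e)), c)))  →  cons(0, cons(0, c))   [R4 at 2.2]

no — NF(t₁) = cons(pair(cons(e, c), pair(0, e)), pair(0, cons(c, c))), NF(t₂) = cons(0, cons(0, c))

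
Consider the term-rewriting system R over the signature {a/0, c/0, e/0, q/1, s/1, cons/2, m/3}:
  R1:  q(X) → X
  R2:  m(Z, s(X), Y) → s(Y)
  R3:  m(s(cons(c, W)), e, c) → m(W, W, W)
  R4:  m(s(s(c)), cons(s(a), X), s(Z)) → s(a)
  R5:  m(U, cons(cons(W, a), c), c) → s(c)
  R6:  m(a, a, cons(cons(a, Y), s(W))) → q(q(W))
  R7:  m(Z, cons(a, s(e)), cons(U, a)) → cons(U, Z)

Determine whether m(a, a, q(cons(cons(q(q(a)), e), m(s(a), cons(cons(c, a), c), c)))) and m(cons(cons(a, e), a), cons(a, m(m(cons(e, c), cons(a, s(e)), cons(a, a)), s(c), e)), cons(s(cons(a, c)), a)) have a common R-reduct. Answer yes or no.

Reduce t₁ = m(a, a, q(cons(cons(q(q(a)), e), m(s(a), cons(cons(c, a), c), c)))):
1. m(a, a, q(cons(cons(q(q(a)), e), m(s(a), cons(cons(c, a), c), c))))  →  m(a, a, cons(cons(q(q(a)), e), m(s(a), cons(cons(c, a), c), c)))   [R1 at 3]
2. m(a, a, cons(cons(q(q(a)), e), m(s(a), cons(cons(c, a), c), c)))  →  m(a, a, cons(cons(q(a), e), m(s(a), cons(cons(c, a), c), c)))   [R1 at 3.1.1]
3. m(a, a, cons(cons(q(a), e), m(s(a), cons(cons(c, a), c), c)))  →  m(a, a, cons(cons(a, e), m(s(a), cons(cons(c, a), c), c)))   [R1 at 3.1.1]
4. m(a, a, cons(cons(a, e), m(s(a), cons(cons(c, a), c), c)))  →  m(a, a, cons(cons(a, e), s(c)))   [R5 at 3.2]
5. m(a, a, cons(cons(a, e), s(c)))  →  q(q(c))   [R6 at ε]
6. q(q(c))  →  q(c)   [R1 at ε]
7. q(c)  →  c   [R1 at ε]

Reduce t₂ = m(cons(cons(a, e), a), cons(a, m(m(cons(e, c), cons(a, s(e)), cons(a, a)), s(c), e)), cons(s(cons(a, c)), a)):
1. m(cons(cons(a, e), a), cons(a, m(m(cons(e, c), cons(a, s(e)), cons(a, a)), s(c), e)), cons(s(cons(a, c)), a))  →  m(cons(cons(a, e), a), cons(a, s(e)), cons(s(cons(a, c)), a))   [R2 at 2.2]
2. m(cons(cons(a, e), a), cons(a, s(e)), cons(s(cons(a, c)), a))  →  cons(s(cons(a, c)), cons(cons(a, e), a))   [R7 at ε]

no — NF(t₁) = c, NF(t₂) = cons(s(cons(a, c)), cons(cons(a, e), a))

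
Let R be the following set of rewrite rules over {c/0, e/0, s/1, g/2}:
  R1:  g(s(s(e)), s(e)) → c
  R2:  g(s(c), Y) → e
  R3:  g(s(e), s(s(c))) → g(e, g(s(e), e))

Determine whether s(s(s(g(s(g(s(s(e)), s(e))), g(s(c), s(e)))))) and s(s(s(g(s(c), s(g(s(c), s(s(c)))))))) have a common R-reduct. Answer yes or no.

Reduce t₁ = s(s(s(g(s(g(s(s(e)), s(e))), g(s(c), s(e)))))):
1. s(s(s(g(s(g(s(s(e)), s(e))), g(s(c), s(e))))))  →  s(s(s(g(s(c), g(s(c), s(e))))))   [R1 at 1.1.1.1.1]
2. s(s(s(g(s(c), g(s(c), s(e))))))  →  s(s(s(e)))   [R2 at 1.1.1]

Reduce t₂ = s(s(s(g(s(c), s(g(s(c), s(s(c)))))))):
1. s(s(s(g(s(c), s(g(s(c), s(s(c))))))))  →  s(s(s(e)))   [R2 at 1.1.1]

yes — NF(t₁) = s(s(s(e))), NF(t₂) = s(s(s(e)))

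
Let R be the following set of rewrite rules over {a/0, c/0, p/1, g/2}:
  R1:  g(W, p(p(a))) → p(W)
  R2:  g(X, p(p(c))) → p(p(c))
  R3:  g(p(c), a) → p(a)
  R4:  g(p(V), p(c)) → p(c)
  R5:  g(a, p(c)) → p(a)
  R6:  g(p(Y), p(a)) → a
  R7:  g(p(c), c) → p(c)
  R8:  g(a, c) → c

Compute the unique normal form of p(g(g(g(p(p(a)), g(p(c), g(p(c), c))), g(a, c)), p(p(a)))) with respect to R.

p(p(p(c)))

1. p(g(g(g(p(p(a)), g(p(c), g(p(c), c))), g(a, c)), p(p(a))))  →  p(p(g(g(p(p(a)), g(p(c), g(p(c), c))), g(a, c))))   [R1 at 1]
2. p(p(g(g(p(p(a)), g(p(c), g(p(c), c))), g(a, c))))  →  p(p(g(g(p(p(a)), g(p(c), p(c))), g(a, c))))   [R7 at 1.1.1.2.2]
3. p(p(g(g(p(p(a)), g(p(c), p(c))), g(a, c))))  →  p(p(g(g(p(p(a)), p(c)), g(a, c))))   [R4 at 1.1.1.2]
4. p(p(g(g(p(p(a)), p(c)), g(a, c))))  →  p(p(g(p(c), g(a, c))))   [R4 at 1.1.1]
5. p(p(g(p(c), g(a, c))))  →  p(p(g(p(c), c)))   [R8 at 1.1.2]
6. p(p(g(p(c), c)))  →  p(p(p(c)))   [R7 at 1.1]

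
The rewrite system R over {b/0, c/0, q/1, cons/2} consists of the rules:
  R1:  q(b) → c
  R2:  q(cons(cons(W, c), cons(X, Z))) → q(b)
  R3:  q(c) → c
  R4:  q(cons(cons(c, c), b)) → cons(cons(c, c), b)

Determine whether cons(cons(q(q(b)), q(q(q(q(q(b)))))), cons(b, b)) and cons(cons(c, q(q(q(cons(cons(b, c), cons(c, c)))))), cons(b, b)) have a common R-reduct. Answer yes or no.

yes — NF(t₁) = cons(cons(c, c), cons(b, b)), NF(t₂) = cons(cons(c, c), cons(b, b))

Reduce t₁ = cons(cons(q(q(b)), q(q(q(q(q(b)))))), cons(b, b)):
1. cons(cons(q(q(b)), q(q(q(q(q(b)))))), cons(b, b))  →  cons(cons(q(c), q(q(q(q(q(b)))))), cons(b, b))   [R1 at 1.1.1]
2. cons(cons(q(c), q(q(q(q(q(b)))))), cons(b, b))  →  cons(cons(c, q(q(q(q(q(b)))))), cons(b, b))   [R3 at 1.1]
3. cons(cons(c, q(q(q(q(q(b)))))), cons(b, b))  →  cons(cons(c, q(q(q(q(c))))), cons(b, b))   [R1 at 1.2.1.1.1.1]
4. cons(cons(c, q(q(q(q(c))))), cons(b, b))  →  cons(cons(c, q(q(q(c)))), cons(b, b))   [R3 at 1.2.1.1.1]
5. cons(cons(c, q(q(q(c)))), cons(b, b))  →  cons(cons(c, q(q(c))), cons(b, b))   [R3 at 1.2.1.1]
6. cons(cons(c, q(q(c))), cons(b, b))  →  cons(cons(c, q(c)), cons(b, b))   [R3 at 1.2.1]
7. cons(cons(c, q(c)), cons(b, b))  →  cons(cons(c, c), cons(b, b))   [R3 at 1.2]

Reduce t₂ = cons(cons(c, q(q(q(cons(cons(b, c), cons(c, c)))))), cons(b, b)):
1. cons(cons(c, q(q(q(cons(cons(b, c), cons(c, c)))))), cons(b, b))  →  cons(cons(c, q(q(q(b)))), cons(b, b))   [R2 at 1.2.1.1]
2. cons(cons(c, q(q(q(b)))), cons(b, b))  →  cons(cons(c, q(q(c))), cons(b, b))   [R1 at 1.2.1.1]
3. cons(cons(c, q(q(c))), cons(b, b))  →  cons(cons(c, q(c)), cons(b, b))   [R3 at 1.2.1]
4. cons(cons(c, q(c)), cons(b, b))  →  cons(cons(c, c), cons(b, b))   [R3 at 1.2]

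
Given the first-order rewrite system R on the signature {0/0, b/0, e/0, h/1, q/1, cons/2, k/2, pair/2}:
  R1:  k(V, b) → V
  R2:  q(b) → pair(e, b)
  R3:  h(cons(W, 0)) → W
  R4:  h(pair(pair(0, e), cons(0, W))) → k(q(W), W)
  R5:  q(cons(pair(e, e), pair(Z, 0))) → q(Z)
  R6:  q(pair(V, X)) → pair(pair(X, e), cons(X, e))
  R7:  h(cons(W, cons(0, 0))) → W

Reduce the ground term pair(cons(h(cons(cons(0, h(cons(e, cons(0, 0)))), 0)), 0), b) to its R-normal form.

pair(cons(cons(0, e), 0), b)

1. pair(cons(h(cons(cons(0, h(cons(e, cons(0, 0)))), 0)), 0), b)  →  pair(cons(cons(0, h(cons(e, cons(0, 0)))), 0), b)   [R3 at 1.1]
2. pair(cons(cons(0, h(cons(e, cons(0, 0)))), 0), b)  →  pair(cons(cons(0, e), 0), b)   [R7 at 1.1.2]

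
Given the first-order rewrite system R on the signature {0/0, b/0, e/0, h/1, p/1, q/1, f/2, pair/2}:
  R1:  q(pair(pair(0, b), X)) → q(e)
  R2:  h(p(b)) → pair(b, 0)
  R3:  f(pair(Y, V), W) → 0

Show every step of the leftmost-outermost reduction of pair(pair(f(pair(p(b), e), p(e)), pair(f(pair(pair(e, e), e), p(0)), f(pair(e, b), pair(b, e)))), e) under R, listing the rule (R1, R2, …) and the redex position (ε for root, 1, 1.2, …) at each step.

pair(pair(0, pair(0, 0)), e)

1. pair(pair(f(pair(p(b), e), p(e)), pair(f(pair(pair(e, e), e), p(0)), f(pair(e, b), pair(b, e)))), e)  →  pair(pair(0, pair(f(pair(pair(e, e), e), p(0)), f(pair(e, b), pair(b, e)))), e)   [R3 at 1.1]
2. pair(pair(0, pair(f(pair(pair(e, e), e), p(0)), f(pair(e, b), pair(b, e)))), e)  →  pair(pair(0, pair(0, f(pair(e, b), pair(b, e)))), e)   [R3 at 1.2.1]
3. pair(pair(0, pair(0, f(pair(e, b), pair(b, e)))), e)  →  pair(pair(0, pair(0, 0)), e)   [R3 at 1.2.2]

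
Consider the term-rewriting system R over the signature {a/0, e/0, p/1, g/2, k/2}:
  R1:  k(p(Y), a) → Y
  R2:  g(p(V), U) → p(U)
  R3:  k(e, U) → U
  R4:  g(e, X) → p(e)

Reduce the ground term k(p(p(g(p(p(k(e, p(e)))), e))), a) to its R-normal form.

p(p(e))

1. k(p(p(g(p(p(k(e, p(e)))), e))), a)  →  p(g(p(p(k(e, p(e)))), e))   [R1 at ε]
2. p(g(p(p(k(e, p(e)))), e))  →  p(p(e))   [R2 at 1]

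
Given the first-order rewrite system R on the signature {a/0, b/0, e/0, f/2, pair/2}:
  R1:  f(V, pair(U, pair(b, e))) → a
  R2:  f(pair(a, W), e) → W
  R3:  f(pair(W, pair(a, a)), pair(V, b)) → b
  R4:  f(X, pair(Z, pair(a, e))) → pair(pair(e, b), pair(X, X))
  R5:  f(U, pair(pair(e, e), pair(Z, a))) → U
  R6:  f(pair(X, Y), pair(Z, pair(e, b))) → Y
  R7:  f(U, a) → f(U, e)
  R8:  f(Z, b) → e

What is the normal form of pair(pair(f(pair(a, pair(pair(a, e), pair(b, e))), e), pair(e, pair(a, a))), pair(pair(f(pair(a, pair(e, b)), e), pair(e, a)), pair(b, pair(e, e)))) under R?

pair(pair(pair(pair(a, e), pair(b, e)), pair(e, pair(a, a))), pair(pair(pair(e, b), pair(e, a)), pair(b, pair(e, e))))

1. pair(pair(f(pair(a, pair(pair(a, e), pair(b, e))), e), pair(e, pair(a, a))), pair(pair(f(pair(a, pair(e, b)), e), pair(e, a)), pair(b, pair(e, e))))  →  pair(pair(pair(pair(a, e), pair(b, e)), pair(e, pair(a, a))), pair(pair(f(pair(a, pair(e, b)), e), pair(e, a)), pair(b, pair(e, e))))   [R2 at 1.1]
2. pair(pair(pair(pair(a, e), pair(b, e)), pair(e, pair(a, a))), pair(pair(f(pair(a, pair(e, b)), e), pair(e, a)), pair(b, pair(e, e))))  →  pair(pair(pair(pair(a, e), pair(b, e)), pair(e, pair(a, a))), pair(pair(pair(e, b), pair(e, a)), pair(b, pair(e, e))))   [R2 at 2.1.1]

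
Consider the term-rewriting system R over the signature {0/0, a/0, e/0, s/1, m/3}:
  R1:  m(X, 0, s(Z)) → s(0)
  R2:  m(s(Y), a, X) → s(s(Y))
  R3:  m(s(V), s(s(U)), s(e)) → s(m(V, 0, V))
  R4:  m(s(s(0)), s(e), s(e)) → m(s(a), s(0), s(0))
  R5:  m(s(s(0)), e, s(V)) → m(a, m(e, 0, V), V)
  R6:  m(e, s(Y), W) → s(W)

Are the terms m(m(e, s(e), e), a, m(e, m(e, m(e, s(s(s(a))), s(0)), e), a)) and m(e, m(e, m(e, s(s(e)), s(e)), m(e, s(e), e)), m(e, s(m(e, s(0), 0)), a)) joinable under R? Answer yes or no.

no — NF(t₁) = s(s(e)), NF(t₂) = s(s(a))

Reduce t₁ = m(m(e, s(e), e), a, m(e, m(e, m(e, s(s(s(a))), s(0)), e), a)):
1. m(m(e, s(e), e), a, m(e, m(e, m(e, s(s(s(a))), s(0)), e), a))  →  m(s(e), a, m(e, m(e, m(e, s(s(s(a))), s(0)), e), a))   [R6 at 1]
2. m(s(e), a, m(e, m(e, m(e, s(s(s(a))), s(0)), e), a))  →  s(s(e))   [R2 at ε]

Reduce t₂ = m(e, m(e, m(e, s(s(e)), s(e)), m(e, s(e), e)), m(e, s(m(e, s(0), 0)), a)):
1. m(e, m(e, m(e, s(s(e)), s(e)), m(e, s(e), e)), m(e, s(m(e, s(0), 0)), a))  →  m(e, m(e, s(s(e)), m(e, s(e), e)), m(e, s(m(e, s(0), 0)), a))   [R6 at 2.2]
2. m(e, m(e, s(s(e)), m(e, s(e), e)), m(e, s(m(e, s(0), 0)), a))  →  m(e, s(m(e, s(e), e)), m(e, s(m(e, s(0), 0)), a))   [R6 at 2]
3. m(e, s(m(e, s(e), e)), m(e, s(m(e, s(0), 0)), a))  →  s(m(e, s(m(e, s(0), 0)), a))   [R6 at ε]
4. s(m(e, s(m(e, s(0), 0)), a))  →  s(s(a))   [R6 at 1]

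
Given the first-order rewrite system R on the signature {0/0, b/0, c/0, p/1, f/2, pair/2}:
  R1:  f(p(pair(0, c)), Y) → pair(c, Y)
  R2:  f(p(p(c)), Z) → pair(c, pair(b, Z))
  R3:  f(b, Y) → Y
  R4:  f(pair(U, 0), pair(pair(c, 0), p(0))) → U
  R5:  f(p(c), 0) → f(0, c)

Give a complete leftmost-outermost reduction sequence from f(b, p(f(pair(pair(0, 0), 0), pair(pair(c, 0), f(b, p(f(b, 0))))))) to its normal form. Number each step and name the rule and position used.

p(pair(0, 0))

1. f(b, p(f(pair(pair(0, 0), 0), pair(pair(c, 0), f(b, p(f(b, 0)))))))  →  p(f(pair(pair(0, 0), 0), pair(pair(c, 0), f(b, p(f(b, 0))))))   [R3 at ε]
2. p(f(pair(pair(0, 0), 0), pair(pair(c, 0), f(b, p(f(b, 0))))))  →  p(f(pair(pair(0, 0), 0), pair(pair(c, 0), p(f(b, 0)))))   [R3 at 1.2.2]
3. p(f(pair(pair(0, 0), 0), pair(pair(c, 0), p(f(b, 0)))))  →  p(f(pair(pair(0, 0), 0), pair(pair(c, 0), p(0))))   [R3 at 1.2.2.1]
4. p(f(pair(pair(0, 0), 0), pair(pair(c, 0), p(0))))  →  p(pair(0, 0))   [R4 at 1]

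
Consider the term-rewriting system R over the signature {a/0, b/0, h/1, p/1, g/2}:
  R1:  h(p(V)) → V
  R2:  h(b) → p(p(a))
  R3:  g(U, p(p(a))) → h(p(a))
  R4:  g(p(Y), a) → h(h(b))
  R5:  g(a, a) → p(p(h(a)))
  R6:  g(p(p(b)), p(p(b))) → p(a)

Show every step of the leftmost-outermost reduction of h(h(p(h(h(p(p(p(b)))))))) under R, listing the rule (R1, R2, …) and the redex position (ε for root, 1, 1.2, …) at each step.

1. h(h(p(h(h(p(p(p(b))))))))  →  h(h(h(p(p(p(b))))))   [R1 at 1]
2. h(h(h(p(p(p(b))))))  →  h(h(p(p(b))))   [R1 at 1.1]
3. h(h(p(p(b))))  →  h(p(b))   [R1 at 1]
4. h(p(b))  →  b   [R1 at ε]

b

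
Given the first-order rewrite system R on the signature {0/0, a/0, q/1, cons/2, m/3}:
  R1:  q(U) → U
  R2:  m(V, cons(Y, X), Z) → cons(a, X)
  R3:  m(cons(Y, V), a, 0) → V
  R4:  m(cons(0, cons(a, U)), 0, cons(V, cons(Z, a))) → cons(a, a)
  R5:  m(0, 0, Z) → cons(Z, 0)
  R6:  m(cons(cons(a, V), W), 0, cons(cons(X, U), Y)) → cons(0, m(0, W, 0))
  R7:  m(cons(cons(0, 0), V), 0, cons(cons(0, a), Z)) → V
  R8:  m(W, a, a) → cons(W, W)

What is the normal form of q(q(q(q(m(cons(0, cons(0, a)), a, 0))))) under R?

cons(0, a)

1. q(q(q(q(m(cons(0, cons(0, a)), a, 0)))))  →  q(q(q(m(cons(0, cons(0, a)), a, 0))))   [R1 at ε]
2. q(q(q(m(cons(0, cons(0, a)), a, 0))))  →  q(q(m(cons(0, cons(0, a)), a, 0)))   [R1 at ε]
3. q(q(m(cons(0, cons(0, a)), a, 0)))  →  q(m(cons(0, cons(0, a)), a, 0))   [R1 at ε]
4. q(m(cons(0, cons(0, a)), a, 0))  →  m(cons(0, cons(0, a)), a, 0)   [R1 at ε]
5. m(cons(0, cons(0, a)), a, 0)  →  cons(0, a)   [R3 at ε]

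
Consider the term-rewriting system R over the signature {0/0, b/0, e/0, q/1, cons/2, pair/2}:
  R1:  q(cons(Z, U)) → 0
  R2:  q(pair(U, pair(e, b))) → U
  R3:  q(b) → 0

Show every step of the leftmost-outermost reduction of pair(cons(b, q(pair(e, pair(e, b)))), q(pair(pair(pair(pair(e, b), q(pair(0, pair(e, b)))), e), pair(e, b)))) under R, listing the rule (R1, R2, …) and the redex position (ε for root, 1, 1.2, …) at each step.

1. pair(cons(b, q(pair(e, pair(e, b)))), q(pair(pair(pair(pair(e, b), q(pair(0, pair(e, b)))), e), pair(e, b))))  →  pair(cons(b, e), q(pair(pair(pair(pair(e, b), q(pair(0, pair(e, b)))), e), pair(e, b))))   [R2 at 1.2]
2. pair(cons(b, e), q(pair(pair(pair(pair(e, b), q(pair(0, pair(e, b)))), e), pair(e, b))))  →  pair(cons(b, e), pair(pair(pair(e, b), q(pair(0, pair(e, b)))), e))   [R2 at 2]
3. pair(cons(b, e), pair(pair(pair(e, b), q(pair(0, pair(e, b)))), e))  →  pair(cons(b, e), pair(pair(pair(e, b), 0), e))   [R2 at 2.1.2]

pair(cons(b, e), pair(pair(pair(e, b), 0), e))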